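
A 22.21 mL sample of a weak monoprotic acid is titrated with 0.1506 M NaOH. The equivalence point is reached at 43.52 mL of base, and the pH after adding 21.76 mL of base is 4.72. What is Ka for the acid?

1.9 x 10^-5

21.76 mL is half of the equivalence volume, so this is the half-equivalence point where [HA] = [A^-].
At half-equivalence pH = pKa, so pKa = 4.72.
Ka = 10^(-4.72) = 1.9 x 10^-5.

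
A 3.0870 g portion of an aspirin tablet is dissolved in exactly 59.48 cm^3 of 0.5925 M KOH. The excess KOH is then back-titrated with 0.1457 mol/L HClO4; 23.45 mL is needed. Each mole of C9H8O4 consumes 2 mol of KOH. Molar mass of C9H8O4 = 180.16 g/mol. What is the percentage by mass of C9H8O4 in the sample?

Total n(KOH) added = 0.5925 x 0.05948 = 0.03524 mol.
n(HClO4) used = 0.1457 x 0.02345 = 0.003417 mol, which equals the excess n(KOH).
So n(KOH) consumed by the sample = 0.03524 - 0.003417 = 0.03183 mol.
n(C9H8O4) = 0.03183 / 2 = 0.01591 mol.
mass C9H8O4 = 0.01591 x 180.16 = 2.867 g, so %C9H8O4 = 2.867/3.0870 x 100 = 92.9%.

92.9%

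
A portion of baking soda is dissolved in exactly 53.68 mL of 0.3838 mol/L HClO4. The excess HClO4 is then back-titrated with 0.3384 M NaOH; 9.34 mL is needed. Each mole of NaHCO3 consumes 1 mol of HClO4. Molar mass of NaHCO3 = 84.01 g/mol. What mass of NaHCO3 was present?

1.47 g

Total n(HClO4) added = 0.3838 x 0.05368 = 0.02060 mol.
n(NaOH) used = 0.3384 x 0.009340 = 0.003161 mol, which equals the excess n(HClO4).
So n(HClO4) consumed by the sample = 0.02060 - 0.003161 = 0.01744 mol.
n(NaHCO3) = 0.01744 / 1 = 0.01744 mol.
mass = 0.01744 mol x 84.01 g/mol = 1.47 g.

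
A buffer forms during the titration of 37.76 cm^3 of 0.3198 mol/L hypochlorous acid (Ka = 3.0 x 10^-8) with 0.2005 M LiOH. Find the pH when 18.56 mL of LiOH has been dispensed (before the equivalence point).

7.17

Initial n(HClO) = 0.3198 x 0.03776 = 0.01208 mol.
n(LiOH) added = 0.2005 x 0.01856 = 0.003721 mol, converting that many moles of HClO to ClO-.
Remaining n(HClO) = 0.008354 mol; n(ClO-) = 0.003721 mol.
By Henderson-Hasselbalch, pH = pKa + log([A^-]/[HA]) = 7.52 + log(0.003721/0.008354) = 7.52 + (-0.35) = 7.17.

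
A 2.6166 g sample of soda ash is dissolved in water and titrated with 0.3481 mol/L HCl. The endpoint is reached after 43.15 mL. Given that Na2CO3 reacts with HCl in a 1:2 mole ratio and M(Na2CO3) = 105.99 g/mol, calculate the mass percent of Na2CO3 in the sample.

30.4%

n(HCl) = 0.3481 x 0.04315 = 0.01502 mol.
n(Na2CO3) = 0.01502 / 2 = 0.007510 mol.
mass of Na2CO3 = 0.007510 x 105.99 = 0.7960 g.
% purity = 0.7960 / 2.6166 x 100 = 30.4%.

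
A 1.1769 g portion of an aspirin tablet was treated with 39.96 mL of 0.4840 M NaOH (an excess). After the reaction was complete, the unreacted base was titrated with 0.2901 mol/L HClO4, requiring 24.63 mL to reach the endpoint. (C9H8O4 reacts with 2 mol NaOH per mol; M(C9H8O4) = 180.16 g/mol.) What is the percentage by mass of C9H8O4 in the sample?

93.3%

Total n(NaOH) added = 0.4840 x 0.03996 = 0.01934 mol.
n(HClO4) used = 0.2901 x 0.02463 = 0.007145 mol, which equals the excess n(NaOH).
So n(NaOH) consumed by the sample = 0.01934 - 0.007145 = 0.01220 mol.
n(C9H8O4) = 0.01220 / 2 = 0.006098 mol.
mass C9H8O4 = 0.006098 x 180.16 = 1.099 g, so %C9H8O4 = 1.099/1.1769 x 100 = 93.3%.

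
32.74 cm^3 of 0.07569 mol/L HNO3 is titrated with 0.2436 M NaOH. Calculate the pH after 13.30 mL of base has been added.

n(acid) = 0.07569 x 0.03274 = 0.002478 mol; n(NaOH) added = 0.2436 x 0.01330 = 0.003240 mol.
Base is in excess by 0.003240 - 0.002478 = 0.0007618 mol in a total volume of 0.04604 L.
[OH^-] = 0.0007618/0.04604 = 0.01655 M, so pOH = 1.78 and pH = 14.00 - 1.78 = 12.22.

12.22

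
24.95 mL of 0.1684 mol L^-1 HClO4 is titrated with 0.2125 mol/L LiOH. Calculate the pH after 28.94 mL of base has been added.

12.56

n(acid) = 0.1684 x 0.02495 = 0.004202 mol; n(LiOH) added = 0.2125 x 0.02894 = 0.006150 mol.
Base is in excess by 0.006150 - 0.004202 = 0.001948 mol in a total volume of 0.05389 L.
[OH^-] = 0.001948/0.05389 = 0.03615 M, so pOH = 1.44 and pH = 14.00 - 1.44 = 12.56.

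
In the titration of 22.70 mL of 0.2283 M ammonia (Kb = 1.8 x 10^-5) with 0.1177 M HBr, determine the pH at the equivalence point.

5.18

n(NH3) = 0.2283 x 0.02270 = 0.005182 mol; V(HBr) at equivalence = 0.005182/0.1177 = 0.04403 L.
At equivalence the base is fully converted to NH4+; total volume = 0.06673 L, so [NH4+] = 0.005182/0.06673 = 0.07766 M.
Ka(NH4+) = Kw/Kb = 1.0e-14 / 1.8 x 10^-5 = 5.56e-10.
[H^+] = sqrt(Ka x [NH4+]) = sqrt(5.56e-10 x 0.07766) = 6.57e-6 M.
pH = -log(6.57e-6) = 5.18.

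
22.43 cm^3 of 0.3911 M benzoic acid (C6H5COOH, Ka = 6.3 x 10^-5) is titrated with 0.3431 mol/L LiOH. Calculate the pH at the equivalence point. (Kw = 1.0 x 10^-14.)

8.73

n(C6H5COOH) = 0.3911 x 0.02243 = 0.008772 mol; V(LiOH) at equivalence = 0.008772/0.3431 = 0.02557 L.
At equivalence all the acid is converted to C6H5COO-; total volume = 0.02243 + 0.02557 = 0.04800 L, so [C6H5COO-] = 0.008772/0.04800 = 0.1828 M.
Kb = Kw/Ka = 1.0e-14 / 6.3 x 10^-5 = 1.59e-10.
[OH^-] = sqrt(Kb x [C6H5COO-]) = sqrt(1.59e-10 x 0.1828) = 5.39e-6 M.
pOH = 5.27, so pH = 14.00 - 5.27 = 8.73.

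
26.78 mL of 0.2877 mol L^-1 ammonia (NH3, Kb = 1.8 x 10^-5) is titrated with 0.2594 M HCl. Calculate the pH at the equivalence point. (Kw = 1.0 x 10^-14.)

5.06

n(NH3) = 0.2877 x 0.02678 = 0.007705 mol; V(HCl) at equivalence = 0.007705/0.2594 = 0.02970 L.
At equivalence the base is fully converted to NH4+; total volume = 0.05648 L, so [NH4+] = 0.007705/0.05648 = 0.1364 M.
Ka(NH4+) = Kw/Kb = 1.0e-14 / 1.8 x 10^-5 = 5.56e-10.
[H^+] = sqrt(Ka x [NH4+]) = sqrt(5.56e-10 x 0.1364) = 8.71e-6 M.
pH = -log(8.71e-6) = 5.06.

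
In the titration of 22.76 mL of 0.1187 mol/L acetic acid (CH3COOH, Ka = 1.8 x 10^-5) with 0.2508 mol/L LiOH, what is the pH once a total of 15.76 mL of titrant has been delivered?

12.51

n(acid) = 0.1187 x 0.02276 = 0.002702 mol; n(LiOH) added = 0.2508 x 0.01576 = 0.003953 mol.
Base is in excess by 0.003953 - 0.002702 = 0.001251 mol in a total volume of 0.03852 L.
[OH^-] = 0.001251/0.03852 = 0.03248 M, so pOH = 1.49 and pH = 14.00 - 1.49 = 12.51.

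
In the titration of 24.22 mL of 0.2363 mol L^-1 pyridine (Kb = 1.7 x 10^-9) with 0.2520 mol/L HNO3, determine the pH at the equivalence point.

3.07

n(C5H5N) = 0.2363 x 0.02422 = 0.005723 mol; V(HNO3) at equivalence = 0.005723/0.2520 = 0.02271 L.
At equivalence the base is fully converted to C5H5NH+; total volume = 0.04693 L, so [C5H5NH+] = 0.005723/0.04693 = 0.1219 M.
Ka(C5H5NH+) = Kw/Kb = 1.0e-14 / 1.7 x 10^-9 = 5.88e-6.
[H^+] = sqrt(Ka x [C5H5NH+]) = sqrt(5.88e-6 x 0.1219) = 0.000847 M.
pH = -log(0.000847) = 3.07.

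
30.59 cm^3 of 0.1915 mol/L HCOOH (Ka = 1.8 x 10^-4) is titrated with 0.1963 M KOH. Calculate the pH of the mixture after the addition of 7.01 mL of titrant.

3.23

Initial n(HCOOH) = 0.1915 x 0.03059 = 0.005858 mol.
n(KOH) added = 0.1963 x 0.007010 = 0.001376 mol, converting that many moles of HCOOH to HCOO-.
Remaining n(HCOOH) = 0.004482 mol; n(HCOO-) = 0.001376 mol.
By Henderson-Hasselbalch, pH = pKa + log([A^-]/[HA]) = 3.74 + log(0.001376/0.004482) = 3.74 + (-0.51) = 3.23.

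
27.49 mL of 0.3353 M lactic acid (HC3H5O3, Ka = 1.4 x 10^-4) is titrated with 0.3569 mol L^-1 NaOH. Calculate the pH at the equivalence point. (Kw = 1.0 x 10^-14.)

n(HC3H5O3) = 0.3353 x 0.02749 = 0.009217 mol; V(NaOH) at equivalence = 0.009217/0.3569 = 0.02583 L.
At equivalence all the acid is converted to C3H5O3-; total volume = 0.02749 + 0.02583 = 0.05332 L, so [C3H5O3-] = 0.009217/0.05332 = 0.1729 M.
Kb = Kw/Ka = 1.0e-14 / 1.4 x 10^-4 = 7.14e-11.
[OH^-] = sqrt(Kb x [C3H5O3-]) = sqrt(7.14e-11 x 0.1729) = 3.51e-6 M.
pOH = 5.45, so pH = 14.00 - 5.45 = 8.55.

8.55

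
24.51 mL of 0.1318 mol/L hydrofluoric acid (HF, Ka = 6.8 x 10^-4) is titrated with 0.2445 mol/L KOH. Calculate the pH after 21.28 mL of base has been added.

n(acid) = 0.1318 x 0.02451 = 0.003230 mol; n(KOH) added = 0.2445 x 0.02128 = 0.005203 mol.
Base is in excess by 0.005203 - 0.003230 = 0.001973 mol in a total volume of 0.04579 L.
[OH^-] = 0.001973/0.04579 = 0.04308 M, so pOH = 1.37 and pH = 14.00 - 1.37 = 12.63.

12.63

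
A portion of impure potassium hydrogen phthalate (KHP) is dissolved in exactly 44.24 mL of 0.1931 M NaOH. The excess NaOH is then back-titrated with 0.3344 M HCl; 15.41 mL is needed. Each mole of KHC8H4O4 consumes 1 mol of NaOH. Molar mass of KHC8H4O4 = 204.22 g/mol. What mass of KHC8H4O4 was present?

Total n(NaOH) added = 0.1931 x 0.04424 = 0.008543 mol.
n(HCl) used = 0.3344 x 0.01541 = 0.005153 mol, which equals the excess n(NaOH).
So n(NaOH) consumed by the sample = 0.008543 - 0.005153 = 0.003390 mol.
n(KHC8H4O4) = 0.003390 / 1 = 0.003390 mol.
mass = 0.003390 mol x 204.22 g/mol = 0.692 g.

0.692 g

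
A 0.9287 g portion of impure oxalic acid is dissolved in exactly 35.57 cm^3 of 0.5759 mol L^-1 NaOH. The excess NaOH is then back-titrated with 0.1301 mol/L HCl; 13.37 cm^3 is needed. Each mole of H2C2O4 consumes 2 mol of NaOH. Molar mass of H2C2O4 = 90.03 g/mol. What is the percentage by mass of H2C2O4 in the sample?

Total n(NaOH) added = 0.5759 x 0.03557 = 0.02048 mol.
n(HCl) used = 0.1301 x 0.01337 = 0.001739 mol, which equals the excess n(NaOH).
So n(NaOH) consumed by the sample = 0.02048 - 0.001739 = 0.01875 mol.
n(H2C2O4) = 0.01875 / 2 = 0.009373 mol.
mass H2C2O4 = 0.009373 x 90.03 = 0.8438 g, so %H2C2O4 = 0.8438/0.9287 x 100 = 90.9%.

90.9%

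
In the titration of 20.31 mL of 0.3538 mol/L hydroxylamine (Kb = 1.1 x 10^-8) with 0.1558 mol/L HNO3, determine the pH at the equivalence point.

n(NH2OH) = 0.3538 x 0.02031 = 0.007186 mol; V(HNO3) at equivalence = 0.007186/0.1558 = 0.04612 L.
At equivalence the base is fully converted to NH3OH+; total volume = 0.06643 L, so [NH3OH+] = 0.007186/0.06643 = 0.1082 M.
Ka(NH3OH+) = Kw/Kb = 1.0e-14 / 1.1 x 10^-8 = 9.09e-7.
[H^+] = sqrt(Ka x [NH3OH+]) = sqrt(9.09e-7 x 0.1082) = 0.000314 M.
pH = -log(0.000314) = 3.50.

3.50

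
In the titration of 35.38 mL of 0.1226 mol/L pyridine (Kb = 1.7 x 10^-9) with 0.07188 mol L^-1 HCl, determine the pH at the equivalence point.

n(C5H5N) = 0.1226 x 0.03538 = 0.004338 mol; V(HCl) at equivalence = 0.004338/0.07188 = 0.06034 L.
At equivalence the base is fully converted to C5H5NH+; total volume = 0.09572 L, so [C5H5NH+] = 0.004338/0.09572 = 0.04531 M.
Ka(C5H5NH+) = Kw/Kb = 1.0e-14 / 1.7 x 10^-9 = 5.88e-6.
[H^+] = sqrt(Ka x [C5H5NH+]) = sqrt(5.88e-6 x 0.04531) = 0.000516 M.
pH = -log(0.000516) = 3.29.

3.29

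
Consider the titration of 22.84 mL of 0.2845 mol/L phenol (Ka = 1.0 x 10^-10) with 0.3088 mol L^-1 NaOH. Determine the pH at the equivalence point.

n(C6H5OH) = 0.2845 x 0.02284 = 0.006498 mol; V(NaOH) at equivalence = 0.006498/0.3088 = 0.02104 L.
At equivalence all the acid is converted to C6H5O-; total volume = 0.02284 + 0.02104 = 0.04388 L, so [C6H5O-] = 0.006498/0.04388 = 0.1481 M.
Kb = Kw/Ka = 1.0e-14 / 1.0 x 10^-10 = 0.000100.
[OH^-] = sqrt(Kb x [C6H5O-]) = sqrt(0.000100 x 0.1481) = 0.00385 M.
pOH = 2.41, so pH = 14.00 - 2.41 = 11.59.

11.59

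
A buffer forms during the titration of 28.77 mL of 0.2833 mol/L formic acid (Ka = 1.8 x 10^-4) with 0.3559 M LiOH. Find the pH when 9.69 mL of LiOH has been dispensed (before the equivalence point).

3.61

Initial n(HCOOH) = 0.2833 x 0.02877 = 0.008151 mol.
n(LiOH) added = 0.3559 x 0.009690 = 0.003449 mol, converting that many moles of HCOOH to HCOO-.
Remaining n(HCOOH) = 0.004702 mol; n(HCOO-) = 0.003449 mol.
By Henderson-Hasselbalch, pH = pKa + log([A^-]/[HA]) = 3.74 + log(0.003449/0.004702) = 3.74 + (-0.13) = 3.61.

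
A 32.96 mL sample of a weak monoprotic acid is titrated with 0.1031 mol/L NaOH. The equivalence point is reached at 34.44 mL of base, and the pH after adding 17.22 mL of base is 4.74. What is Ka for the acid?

17.22 mL is half of the equivalence volume, so this is the half-equivalence point where [HA] = [A^-].
At half-equivalence pH = pKa, so pKa = 4.74.
Ka = 10^(-4.74) = 1.8 x 10^-5.

1.8 x 10^-5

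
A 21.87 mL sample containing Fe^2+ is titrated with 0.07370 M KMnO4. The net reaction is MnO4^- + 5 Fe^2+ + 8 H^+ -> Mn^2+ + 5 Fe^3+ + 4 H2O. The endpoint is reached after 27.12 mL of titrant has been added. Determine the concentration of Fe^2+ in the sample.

0.457 M

n(KMnO4) = 0.07370 x 0.02712 = 0.001999 mol.
From the balanced equation, 1 mol KMnO4 reacts with 5 mol Fe^2+, so n(Fe^2+) = 0.001999 x 5/1 = 0.009994 mol.
[Fe^2+] = 0.009994 / 0.02187 L = 0.457 M.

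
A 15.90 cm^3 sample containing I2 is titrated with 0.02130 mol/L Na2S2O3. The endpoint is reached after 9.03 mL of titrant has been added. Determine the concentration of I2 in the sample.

n(Na2S2O3) = 0.02130 x 0.009030 = 0.0001923 mol.
From the balanced equation, 2 mol Na2S2O3 reacts with 1 mol I2, so n(I2) = 0.0001923 x 1/2 = 9.617e-5 mol.
[I2] = 9.617e-5 / 0.01590 L = 0.00605 M.

0.00605 M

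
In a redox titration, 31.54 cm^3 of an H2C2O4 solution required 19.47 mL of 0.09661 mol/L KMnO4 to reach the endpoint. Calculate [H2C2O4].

0.149 M

n(KMnO4) = 0.09661 x 0.01947 = 0.001881 mol.
From the balanced equation, 2 mol KMnO4 reacts with 5 mol H2C2O4, so n(H2C2O4) = 0.001881 x 5/2 = 0.004702 mol.
[H2C2O4] = 0.004702 / 0.03154 L = 0.149 M.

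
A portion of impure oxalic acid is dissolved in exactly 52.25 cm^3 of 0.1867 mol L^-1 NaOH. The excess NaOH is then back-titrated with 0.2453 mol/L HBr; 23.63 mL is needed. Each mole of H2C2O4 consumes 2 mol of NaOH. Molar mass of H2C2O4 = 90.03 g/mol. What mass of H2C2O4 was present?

0.178 g

Total n(NaOH) added = 0.1867 x 0.05225 = 0.009755 mol.
n(HBr) used = 0.2453 x 0.02363 = 0.005796 mol, which equals the excess n(NaOH).
So n(NaOH) consumed by the sample = 0.009755 - 0.005796 = 0.003959 mol.
n(H2C2O4) = 0.003959 / 2 = 0.001979 mol.
mass = 0.001979 mol x 90.03 g/mol = 0.178 g.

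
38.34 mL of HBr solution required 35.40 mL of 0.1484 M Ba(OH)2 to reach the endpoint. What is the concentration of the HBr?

n(Ba(OH)2) delivered = 0.1484 x 0.03540 = 0.005253 mol.
The reaction is 2 HBr + 1 Ba(OH)2, so n(HBr) = 0.005253 x 2/1 = 0.01051 mol.
[HBr] = 0.01051 mol / 0.03834 L = 0.274 M.

0.274 M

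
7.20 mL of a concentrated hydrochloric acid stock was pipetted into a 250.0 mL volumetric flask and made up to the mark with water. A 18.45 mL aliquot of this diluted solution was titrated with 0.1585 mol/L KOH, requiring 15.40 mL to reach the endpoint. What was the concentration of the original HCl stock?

n(KOH) = 0.1585 x 0.01540 = 0.002441 mol.
n(HCl) in the aliquot = 0.002441 mol.
[diluted HCl] = 0.002441 / 0.01845 = 0.1323 M.
Dilution factor = 250.0/7.200 = 34.72, so [stock] = 0.1323 x 34.72 = 4.59 M.

4.59 M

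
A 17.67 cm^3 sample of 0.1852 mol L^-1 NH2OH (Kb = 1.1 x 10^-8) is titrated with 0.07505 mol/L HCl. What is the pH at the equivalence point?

n(NH2OH) = 0.1852 x 0.01767 = 0.003272 mol; V(HCl) at equivalence = 0.003272/0.07505 = 0.04360 L.
At equivalence the base is fully converted to NH3OH+; total volume = 0.06127 L, so [NH3OH+] = 0.003272/0.06127 = 0.05341 M.
Ka(NH3OH+) = Kw/Kb = 1.0e-14 / 1.1 x 10^-8 = 9.09e-7.
[H^+] = sqrt(Ka x [NH3OH+]) = sqrt(9.09e-7 x 0.05341) = 0.000220 M.
pH = -log(0.000220) = 3.66.

3.66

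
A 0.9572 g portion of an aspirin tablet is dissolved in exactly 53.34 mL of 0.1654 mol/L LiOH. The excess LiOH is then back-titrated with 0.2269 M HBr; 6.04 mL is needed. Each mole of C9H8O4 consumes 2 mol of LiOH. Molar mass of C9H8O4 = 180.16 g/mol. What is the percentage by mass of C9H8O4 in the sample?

70.1%

Total n(LiOH) added = 0.1654 x 0.05334 = 0.008822 mol.
n(HBr) used = 0.2269 x 0.006040 = 0.001370 mol, which equals the excess n(LiOH).
So n(LiOH) consumed by the sample = 0.008822 - 0.001370 = 0.007452 mol.
n(C9H8O4) = 0.007452 / 2 = 0.003726 mol.
mass C9H8O4 = 0.003726 x 180.16 = 0.6713 g, so %C9H8O4 = 0.6713/0.9572 x 100 = 70.1%.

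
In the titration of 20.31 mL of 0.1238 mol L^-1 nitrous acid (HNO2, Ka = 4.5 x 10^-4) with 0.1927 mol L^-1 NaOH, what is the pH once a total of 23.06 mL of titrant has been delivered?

12.65

n(acid) = 0.1238 x 0.02031 = 0.002514 mol; n(NaOH) added = 0.1927 x 0.02306 = 0.004444 mol.
Base is in excess by 0.004444 - 0.002514 = 0.001929 mol in a total volume of 0.04337 L.
[OH^-] = 0.001929/0.04337 = 0.04448 M, so pOH = 1.35 and pH = 14.00 - 1.35 = 12.65.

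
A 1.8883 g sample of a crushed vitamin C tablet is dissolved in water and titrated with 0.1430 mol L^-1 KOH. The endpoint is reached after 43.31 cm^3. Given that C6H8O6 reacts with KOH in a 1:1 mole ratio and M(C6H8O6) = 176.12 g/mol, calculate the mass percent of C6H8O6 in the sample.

57.8%

n(KOH) = 0.1430 x 0.04331 = 0.006193 mol.
n(C6H8O6) = 0.006193 / 1 = 0.006193 mol.
mass of C6H8O6 = 0.006193 x 176.12 = 1.091 g.
% purity = 1.091 / 1.8883 x 100 = 57.8%.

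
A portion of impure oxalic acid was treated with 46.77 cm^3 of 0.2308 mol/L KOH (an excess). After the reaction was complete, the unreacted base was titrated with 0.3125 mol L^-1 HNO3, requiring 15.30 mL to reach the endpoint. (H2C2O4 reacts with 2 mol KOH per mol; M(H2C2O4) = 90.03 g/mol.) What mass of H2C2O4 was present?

Total n(KOH) added = 0.2308 x 0.04677 = 0.01079 mol.
n(HNO3) used = 0.3125 x 0.01530 = 0.004781 mol, which equals the excess n(KOH).
So n(KOH) consumed by the sample = 0.01079 - 0.004781 = 0.006013 mol.
n(H2C2O4) = 0.006013 / 2 = 0.003007 mol.
mass = 0.003007 mol x 90.03 g/mol = 0.271 g.

0.271 g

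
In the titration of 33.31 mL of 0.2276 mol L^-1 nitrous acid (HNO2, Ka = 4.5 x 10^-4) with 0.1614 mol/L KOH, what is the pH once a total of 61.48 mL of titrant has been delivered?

n(acid) = 0.2276 x 0.03331 = 0.007581 mol; n(KOH) added = 0.1614 x 0.06148 = 0.009923 mol.
Base is in excess by 0.009923 - 0.007581 = 0.002342 mol in a total volume of 0.09479 L.
[OH^-] = 0.002342/0.09479 = 0.02470 M, so pOH = 1.61 and pH = 14.00 - 1.61 = 12.39.

12.39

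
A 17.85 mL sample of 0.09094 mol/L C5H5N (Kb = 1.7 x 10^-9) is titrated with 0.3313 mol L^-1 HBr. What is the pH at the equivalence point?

n(C5H5N) = 0.09094 x 0.01785 = 0.001623 mol; V(HBr) at equivalence = 0.001623/0.3313 = 0.004900 L.
At equivalence the base is fully converted to C5H5NH+; total volume = 0.02275 L, so [C5H5NH+] = 0.001623/0.02275 = 0.07135 M.
Ka(C5H5NH+) = Kw/Kb = 1.0e-14 / 1.7 x 10^-9 = 5.88e-6.
[H^+] = sqrt(Ka x [C5H5NH+]) = sqrt(5.88e-6 x 0.07135) = 0.000648 M.
pH = -log(0.000648) = 3.19.

3.19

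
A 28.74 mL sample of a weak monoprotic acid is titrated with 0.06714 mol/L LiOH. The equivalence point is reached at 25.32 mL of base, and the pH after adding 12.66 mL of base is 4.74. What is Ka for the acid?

1.8 x 10^-5

12.66 mL is half of the equivalence volume, so this is the half-equivalence point where [HA] = [A^-].
At half-equivalence pH = pKa, so pKa = 4.74.
Ka = 10^(-4.74) = 1.8 x 10^-5.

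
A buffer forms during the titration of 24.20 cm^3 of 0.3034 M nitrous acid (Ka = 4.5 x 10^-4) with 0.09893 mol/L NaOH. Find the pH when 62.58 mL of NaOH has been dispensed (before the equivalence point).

4.08

Initial n(HNO2) = 0.3034 x 0.02420 = 0.007342 mol.
n(NaOH) added = 0.09893 x 0.06258 = 0.006191 mol, converting that many moles of HNO2 to NO2-.
Remaining n(HNO2) = 0.001151 mol; n(NO2-) = 0.006191 mol.
By Henderson-Hasselbalch, pH = pKa + log([A^-]/[HA]) = 3.35 + log(0.006191/0.001151) = 3.35 + (+0.73) = 4.08.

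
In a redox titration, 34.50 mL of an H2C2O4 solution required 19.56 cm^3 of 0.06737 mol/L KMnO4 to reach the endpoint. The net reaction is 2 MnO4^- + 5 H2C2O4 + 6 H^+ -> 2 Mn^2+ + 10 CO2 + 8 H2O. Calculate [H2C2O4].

0.0955 M

n(KMnO4) = 0.06737 x 0.01956 = 0.001318 mol.
From the balanced equation, 2 mol KMnO4 reacts with 5 mol H2C2O4, so n(H2C2O4) = 0.001318 x 5/2 = 0.003294 mol.
[H2C2O4] = 0.003294 / 0.03450 L = 0.0955 M.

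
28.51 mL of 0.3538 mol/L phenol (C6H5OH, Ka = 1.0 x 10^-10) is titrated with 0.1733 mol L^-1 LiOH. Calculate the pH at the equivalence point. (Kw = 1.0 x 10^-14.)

n(C6H5OH) = 0.3538 x 0.02851 = 0.01009 mol; V(LiOH) at equivalence = 0.01009/0.1733 = 0.05820 L.
At equivalence all the acid is converted to C6H5O-; total volume = 0.02851 + 0.05820 = 0.08671 L, so [C6H5O-] = 0.01009/0.08671 = 0.1163 M.
Kb = Kw/Ka = 1.0e-14 / 1.0 x 10^-10 = 0.000100.
[OH^-] = sqrt(Kb x [C6H5O-]) = sqrt(0.000100 x 0.1163) = 0.00341 M.
pOH = 2.47, so pH = 14.00 - 2.47 = 11.53.

11.53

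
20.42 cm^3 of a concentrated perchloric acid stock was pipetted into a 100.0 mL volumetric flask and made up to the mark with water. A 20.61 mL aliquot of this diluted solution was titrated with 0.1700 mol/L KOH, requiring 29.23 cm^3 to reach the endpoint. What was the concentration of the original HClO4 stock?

1.18 M

n(KOH) = 0.1700 x 0.02923 = 0.004969 mol.
n(HClO4) in the aliquot = 0.004969 mol.
[diluted HClO4] = 0.004969 / 0.02061 = 0.2411 M.
Dilution factor = 100.0/20.42 = 4.897, so [stock] = 0.2411 x 4.897 = 1.18 M.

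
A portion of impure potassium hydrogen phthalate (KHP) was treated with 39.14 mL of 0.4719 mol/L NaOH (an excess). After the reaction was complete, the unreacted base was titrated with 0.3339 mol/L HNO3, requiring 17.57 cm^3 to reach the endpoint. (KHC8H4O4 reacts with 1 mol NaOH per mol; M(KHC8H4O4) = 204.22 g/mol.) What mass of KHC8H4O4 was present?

Total n(NaOH) added = 0.4719 x 0.03914 = 0.01847 mol.
n(HNO3) used = 0.3339 x 0.01757 = 0.005867 mol, which equals the excess n(NaOH).
So n(NaOH) consumed by the sample = 0.01847 - 0.005867 = 0.01260 mol.
n(KHC8H4O4) = 0.01260 / 1 = 0.01260 mol.
mass = 0.01260 mol x 204.22 g/mol = 2.57 g.

2.57 g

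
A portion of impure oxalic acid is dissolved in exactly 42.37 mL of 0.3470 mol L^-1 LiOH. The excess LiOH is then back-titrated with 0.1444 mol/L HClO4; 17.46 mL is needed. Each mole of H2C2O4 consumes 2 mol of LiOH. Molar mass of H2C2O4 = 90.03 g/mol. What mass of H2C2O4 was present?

Total n(LiOH) added = 0.3470 x 0.04237 = 0.01470 mol.
n(HClO4) used = 0.1444 x 0.01746 = 0.002521 mol, which equals the excess n(LiOH).
So n(LiOH) consumed by the sample = 0.01470 - 0.002521 = 0.01218 mol.
n(H2C2O4) = 0.01218 / 2 = 0.006091 mol.
mass = 0.006091 mol x 90.03 g/mol = 0.548 g.

0.548 g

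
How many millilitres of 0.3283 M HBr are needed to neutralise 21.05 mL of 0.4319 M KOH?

n(KOH) = 0.4319 mol/L x 0.02105 L = 0.009091 mol.
At equivalence n(HBr) = n(KOH) = 0.009091 mol.
V(HBr) = 0.009091 / 0.3283 = 0.02769 L = 27.7 mL.

27.7 mL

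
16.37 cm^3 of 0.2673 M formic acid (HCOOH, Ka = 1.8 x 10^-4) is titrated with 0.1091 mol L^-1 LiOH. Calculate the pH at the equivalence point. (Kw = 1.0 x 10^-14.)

8.32

n(HCOOH) = 0.2673 x 0.01637 = 0.004376 mol; V(LiOH) at equivalence = 0.004376/0.1091 = 0.04011 L.
At equivalence all the acid is converted to HCOO-; total volume = 0.01637 + 0.04011 = 0.05648 L, so [HCOO-] = 0.004376/0.05648 = 0.07748 M.
Kb = Kw/Ka = 1.0e-14 / 1.8 x 10^-4 = 5.56e-11.
[OH^-] = sqrt(Kb x [HCOO-]) = sqrt(5.56e-11 x 0.07748) = 2.07e-6 M.
pOH = 5.68, so pH = 14.00 - 5.68 = 8.32.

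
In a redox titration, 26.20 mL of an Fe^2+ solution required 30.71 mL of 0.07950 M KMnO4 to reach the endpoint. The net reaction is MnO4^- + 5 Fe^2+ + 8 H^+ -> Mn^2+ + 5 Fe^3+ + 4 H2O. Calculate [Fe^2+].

0.466 M

n(KMnO4) = 0.07950 x 0.03071 = 0.002441 mol.
From the balanced equation, 1 mol KMnO4 reacts with 5 mol Fe^2+, so n(Fe^2+) = 0.002441 x 5/1 = 0.01221 mol.
[Fe^2+] = 0.01221 / 0.02620 L = 0.466 M.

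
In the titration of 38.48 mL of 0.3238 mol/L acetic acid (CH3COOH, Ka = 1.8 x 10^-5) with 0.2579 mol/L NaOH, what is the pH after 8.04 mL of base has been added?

Initial n(CH3COOH) = 0.3238 x 0.03848 = 0.01246 mol.
n(NaOH) added = 0.2579 x 0.008040 = 0.002074 mol, converting that many moles of CH3COOH to CH3COO-.
Remaining n(CH3COOH) = 0.01039 mol; n(CH3COO-) = 0.002074 mol.
By Henderson-Hasselbalch, pH = pKa + log([A^-]/[HA]) = 4.74 + log(0.002074/0.01039) = 4.74 + (-0.70) = 4.04.

4.04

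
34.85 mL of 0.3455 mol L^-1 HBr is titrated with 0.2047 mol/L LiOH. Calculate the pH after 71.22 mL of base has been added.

n(acid) = 0.3455 x 0.03485 = 0.01204 mol; n(LiOH) added = 0.2047 x 0.07122 = 0.01458 mol.
Base is in excess by 0.01458 - 0.01204 = 0.002538 mol in a total volume of 0.1061 L.
[OH^-] = 0.002538/0.1061 = 0.02393 M, so pOH = 1.62 and pH = 14.00 - 1.62 = 12.38.

12.38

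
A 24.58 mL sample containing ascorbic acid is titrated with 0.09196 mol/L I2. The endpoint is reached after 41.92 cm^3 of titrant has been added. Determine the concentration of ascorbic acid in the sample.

n(I2) = 0.09196 x 0.04192 = 0.003855 mol.
From the balanced equation, 1 mol I2 reacts with 1 mol ascorbic acid, so n(ascorbic acid) = 0.003855 x 1/1 = 0.003855 mol.
[ascorbic acid] = 0.003855 / 0.02458 L = 0.157 M.

0.157 M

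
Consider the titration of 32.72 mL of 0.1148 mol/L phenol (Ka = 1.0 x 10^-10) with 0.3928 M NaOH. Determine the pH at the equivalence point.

11.47

n(C6H5OH) = 0.1148 x 0.03272 = 0.003756 mol; V(NaOH) at equivalence = 0.003756/0.3928 = 0.009563 L.
At equivalence all the acid is converted to C6H5O-; total volume = 0.03272 + 0.009563 = 0.04228 L, so [C6H5O-] = 0.003756/0.04228 = 0.08884 M.
Kb = Kw/Ka = 1.0e-14 / 1.0 x 10^-10 = 0.000100.
[OH^-] = sqrt(Kb x [C6H5O-]) = sqrt(0.000100 x 0.08884) = 0.00298 M.
pOH = 2.53, so pH = 14.00 - 2.53 = 11.47.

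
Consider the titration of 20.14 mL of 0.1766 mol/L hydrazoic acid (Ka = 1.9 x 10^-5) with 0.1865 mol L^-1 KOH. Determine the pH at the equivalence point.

n(HN3) = 0.1766 x 0.02014 = 0.003557 mol; V(KOH) at equivalence = 0.003557/0.1865 = 0.01907 L.
At equivalence all the acid is converted to N3-; total volume = 0.02014 + 0.01907 = 0.03921 L, so [N3-] = 0.003557/0.03921 = 0.09071 M.
Kb = Kw/Ka = 1.0e-14 / 1.9 x 10^-5 = 5.26e-10.
[OH^-] = sqrt(Kb x [N3-]) = sqrt(5.26e-10 x 0.09071) = 6.91e-6 M.
pOH = 5.16, so pH = 14.00 - 5.16 = 8.84.

8.84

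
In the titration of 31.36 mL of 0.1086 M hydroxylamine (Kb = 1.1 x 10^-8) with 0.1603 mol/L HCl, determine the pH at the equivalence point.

n(NH2OH) = 0.1086 x 0.03136 = 0.003406 mol; V(HCl) at equivalence = 0.003406/0.1603 = 0.02125 L.
At equivalence the base is fully converted to NH3OH+; total volume = 0.05261 L, so [NH3OH+] = 0.003406/0.05261 = 0.06474 M.
Ka(NH3OH+) = Kw/Kb = 1.0e-14 / 1.1 x 10^-8 = 9.09e-7.
[H^+] = sqrt(Ka x [NH3OH+]) = sqrt(9.09e-7 x 0.06474) = 0.000243 M.
pH = -log(0.000243) = 3.62.

3.62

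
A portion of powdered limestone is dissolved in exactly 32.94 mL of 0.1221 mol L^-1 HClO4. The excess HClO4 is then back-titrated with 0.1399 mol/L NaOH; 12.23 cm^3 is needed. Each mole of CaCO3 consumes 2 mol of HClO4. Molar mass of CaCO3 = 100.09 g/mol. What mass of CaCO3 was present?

Total n(HClO4) added = 0.1221 x 0.03294 = 0.004022 mol.
n(NaOH) used = 0.1399 x 0.01223 = 0.001711 mol, which equals the excess n(HClO4).
So n(HClO4) consumed by the sample = 0.004022 - 0.001711 = 0.002311 mol.
n(CaCO3) = 0.002311 / 2 = 0.001155 mol.
mass = 0.001155 mol x 100.09 g/mol = 0.116 g.

0.116 g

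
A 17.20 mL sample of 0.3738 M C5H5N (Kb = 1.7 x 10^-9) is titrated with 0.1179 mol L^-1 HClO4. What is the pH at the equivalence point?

n(C5H5N) = 0.3738 x 0.01720 = 0.006429 mol; V(HClO4) at equivalence = 0.006429/0.1179 = 0.05453 L.
At equivalence the base is fully converted to C5H5NH+; total volume = 0.07173 L, so [C5H5NH+] = 0.006429/0.07173 = 0.08963 M.
Ka(C5H5NH+) = Kw/Kb = 1.0e-14 / 1.7 x 10^-9 = 5.88e-6.
[H^+] = sqrt(Ka x [C5H5NH+]) = sqrt(5.88e-6 x 0.08963) = 0.000726 M.
pH = -log(0.000726) = 3.14.

3.14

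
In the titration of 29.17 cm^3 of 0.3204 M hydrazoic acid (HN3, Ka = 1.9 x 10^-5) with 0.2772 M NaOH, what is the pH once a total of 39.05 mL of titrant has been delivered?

n(acid) = 0.3204 x 0.02917 = 0.009346 mol; n(NaOH) added = 0.2772 x 0.03905 = 0.01082 mol.
Base is in excess by 0.01082 - 0.009346 = 0.001479 mol in a total volume of 0.06822 L.
[OH^-] = 0.001479/0.06822 = 0.02167 M, so pOH = 1.66 and pH = 14.00 - 1.66 = 12.34.

12.34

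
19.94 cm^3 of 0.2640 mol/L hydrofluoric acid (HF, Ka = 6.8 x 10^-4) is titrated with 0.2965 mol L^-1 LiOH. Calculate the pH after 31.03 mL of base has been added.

n(acid) = 0.2640 x 0.01994 = 0.005264 mol; n(LiOH) added = 0.2965 x 0.03103 = 0.009200 mol.
Base is in excess by 0.009200 - 0.005264 = 0.003936 mol in a total volume of 0.05097 L.
[OH^-] = 0.003936/0.05097 = 0.07723 M, so pOH = 1.11 and pH = 14.00 - 1.11 = 12.89.

12.89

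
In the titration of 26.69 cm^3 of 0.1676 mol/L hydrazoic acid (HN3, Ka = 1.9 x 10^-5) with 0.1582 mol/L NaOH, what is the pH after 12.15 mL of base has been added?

Initial n(HN3) = 0.1676 x 0.02669 = 0.004473 mol.
n(NaOH) added = 0.1582 x 0.01215 = 0.001922 mol, converting that many moles of HN3 to N3-.
Remaining n(HN3) = 0.002551 mol; n(N3-) = 0.001922 mol.
By Henderson-Hasselbalch, pH = pKa + log([A^-]/[HA]) = 4.72 + log(0.001922/0.002551) = 4.72 + (-0.12) = 4.60.

4.60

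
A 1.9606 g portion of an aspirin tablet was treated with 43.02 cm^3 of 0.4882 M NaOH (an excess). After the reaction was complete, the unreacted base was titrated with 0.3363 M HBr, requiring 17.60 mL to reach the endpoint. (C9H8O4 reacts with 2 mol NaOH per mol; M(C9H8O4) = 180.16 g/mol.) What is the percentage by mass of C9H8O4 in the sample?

Total n(NaOH) added = 0.4882 x 0.04302 = 0.02100 mol.
n(HBr) used = 0.3363 x 0.01760 = 0.005919 mol, which equals the excess n(NaOH).
So n(NaOH) consumed by the sample = 0.02100 - 0.005919 = 0.01508 mol.
n(C9H8O4) = 0.01508 / 2 = 0.007542 mol.
mass C9H8O4 = 0.007542 x 180.16 = 1.359 g, so %C9H8O4 = 1.359/1.9606 x 100 = 69.3%.

69.3%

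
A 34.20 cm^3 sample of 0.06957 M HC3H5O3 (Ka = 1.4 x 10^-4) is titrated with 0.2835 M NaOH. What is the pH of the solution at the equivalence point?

n(HC3H5O3) = 0.06957 x 0.03420 = 0.002379 mol; V(NaOH) at equivalence = 0.002379/0.2835 = 0.008393 L.
At equivalence all the acid is converted to C3H5O3-; total volume = 0.03420 + 0.008393 = 0.04259 L, so [C3H5O3-] = 0.002379/0.04259 = 0.05586 M.
Kb = Kw/Ka = 1.0e-14 / 1.4 x 10^-4 = 7.14e-11.
[OH^-] = sqrt(Kb x [C3H5O3-]) = sqrt(7.14e-11 x 0.05586) = 2.00e-6 M.
pOH = 5.70, so pH = 14.00 - 5.70 = 8.30.

8.30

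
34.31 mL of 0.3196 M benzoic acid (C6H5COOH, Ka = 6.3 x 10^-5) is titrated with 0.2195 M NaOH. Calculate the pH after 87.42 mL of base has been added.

n(acid) = 0.3196 x 0.03431 = 0.01097 mol; n(NaOH) added = 0.2195 x 0.08742 = 0.01919 mol.
Base is in excess by 0.01919 - 0.01097 = 0.008223 mol in a total volume of 0.1217 L.
[OH^-] = 0.008223/0.1217 = 0.06755 M, so pOH = 1.17 and pH = 14.00 - 1.17 = 12.83.

12.83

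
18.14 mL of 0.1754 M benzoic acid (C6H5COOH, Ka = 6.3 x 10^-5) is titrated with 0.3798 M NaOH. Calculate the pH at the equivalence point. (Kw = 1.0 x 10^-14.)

n(C6H5COOH) = 0.1754 x 0.01814 = 0.003182 mol; V(NaOH) at equivalence = 0.003182/0.3798 = 0.008377 L.
At equivalence all the acid is converted to C6H5COO-; total volume = 0.01814 + 0.008377 = 0.02652 L, so [C6H5COO-] = 0.003182/0.02652 = 0.1200 M.
Kb = Kw/Ka = 1.0e-14 / 6.3 x 10^-5 = 1.59e-10.
[OH^-] = sqrt(Kb x [C6H5COO-]) = sqrt(1.59e-10 x 0.1200) = 4.36e-6 M.
pOH = 5.36, so pH = 14.00 - 5.36 = 8.64.

8.64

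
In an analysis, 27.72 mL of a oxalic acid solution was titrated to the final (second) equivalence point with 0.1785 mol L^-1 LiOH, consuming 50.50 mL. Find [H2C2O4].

n(LiOH) = 0.1785 x 0.05050 = 0.009014 mol.
At the final (second) equivalence point, 2 mol OH^- react per mol H2C2O4, so n(H2C2O4) = 0.009014 / 2 = 0.004507 mol.
[H2C2O4] = 0.004507 / 0.02772 L = 0.163 M.

0.163 M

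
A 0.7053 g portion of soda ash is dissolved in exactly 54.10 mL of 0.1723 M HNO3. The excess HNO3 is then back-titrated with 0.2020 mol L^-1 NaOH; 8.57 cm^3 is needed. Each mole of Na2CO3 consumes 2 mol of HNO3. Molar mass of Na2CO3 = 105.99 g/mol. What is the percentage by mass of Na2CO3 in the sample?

Total n(HNO3) added = 0.1723 x 0.05410 = 0.009321 mol.
n(NaOH) used = 0.2020 x 0.008570 = 0.001731 mol, which equals the excess n(HNO3).
So n(HNO3) consumed by the sample = 0.009321 - 0.001731 = 0.007590 mol.
n(Na2CO3) = 0.007590 / 2 = 0.003795 mol.
mass Na2CO3 = 0.003795 x 105.99 = 0.4022 g, so %Na2CO3 = 0.4022/0.7053 x 100 = 57.0%.

57.0%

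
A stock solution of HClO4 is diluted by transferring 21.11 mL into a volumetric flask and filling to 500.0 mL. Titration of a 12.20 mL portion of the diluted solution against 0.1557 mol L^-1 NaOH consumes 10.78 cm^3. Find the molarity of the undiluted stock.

3.26 M

n(NaOH) = 0.1557 x 0.01078 = 0.001678 mol.
n(HClO4) in the aliquot = 0.001678 mol.
[diluted HClO4] = 0.001678 / 0.01220 = 0.1376 M.
Dilution factor = 500.0/21.11 = 23.69, so [stock] = 0.1376 x 23.69 = 3.26 M.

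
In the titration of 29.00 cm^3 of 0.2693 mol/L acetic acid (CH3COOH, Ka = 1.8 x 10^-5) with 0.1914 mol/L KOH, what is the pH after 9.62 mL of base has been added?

4.23

Initial n(CH3COOH) = 0.2693 x 0.02900 = 0.007810 mol.
n(KOH) added = 0.1914 x 0.009620 = 0.001841 mol, converting that many moles of CH3COOH to CH3COO-.
Remaining n(CH3COOH) = 0.005968 mol; n(CH3COO-) = 0.001841 mol.
By Henderson-Hasselbalch, pH = pKa + log([A^-]/[HA]) = 4.74 + log(0.001841/0.005968) = 4.74 + (-0.51) = 4.23.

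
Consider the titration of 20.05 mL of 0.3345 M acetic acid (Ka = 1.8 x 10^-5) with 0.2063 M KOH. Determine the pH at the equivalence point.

8.93

n(CH3COOH) = 0.3345 x 0.02005 = 0.006707 mol; V(KOH) at equivalence = 0.006707/0.2063 = 0.03251 L.
At equivalence all the acid is converted to CH3COO-; total volume = 0.02005 + 0.03251 = 0.05256 L, so [CH3COO-] = 0.006707/0.05256 = 0.1276 M.
Kb = Kw/Ka = 1.0e-14 / 1.8 x 10^-5 = 5.56e-10.
[OH^-] = sqrt(Kb x [CH3COO-]) = sqrt(5.56e-10 x 0.1276) = 8.42e-6 M.
pOH = 5.07, so pH = 14.00 - 5.07 = 8.93.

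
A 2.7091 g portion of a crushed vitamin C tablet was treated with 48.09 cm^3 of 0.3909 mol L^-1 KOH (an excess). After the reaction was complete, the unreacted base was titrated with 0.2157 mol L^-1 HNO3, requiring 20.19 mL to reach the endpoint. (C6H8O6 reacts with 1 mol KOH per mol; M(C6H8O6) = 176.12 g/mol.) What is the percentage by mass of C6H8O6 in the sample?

93.9%

Total n(KOH) added = 0.3909 x 0.04809 = 0.01880 mol.
n(HNO3) used = 0.2157 x 0.02019 = 0.004355 mol, which equals the excess n(KOH).
So n(KOH) consumed by the sample = 0.01880 - 0.004355 = 0.01444 mol.
n(C6H8O6) = 0.01444 / 1 = 0.01444 mol.
mass C6H8O6 = 0.01444 x 176.12 = 2.544 g, so %C6H8O6 = 2.544/2.7091 x 100 = 93.9%.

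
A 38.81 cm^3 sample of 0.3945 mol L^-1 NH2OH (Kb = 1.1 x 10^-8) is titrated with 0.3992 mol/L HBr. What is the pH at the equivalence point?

3.37

n(NH2OH) = 0.3945 x 0.03881 = 0.01531 mol; V(HBr) at equivalence = 0.01531/0.3992 = 0.03835 L.
At equivalence the base is fully converted to NH3OH+; total volume = 0.07716 L, so [NH3OH+] = 0.01531/0.07716 = 0.1984 M.
Ka(NH3OH+) = Kw/Kb = 1.0e-14 / 1.1 x 10^-8 = 9.09e-7.
[H^+] = sqrt(Ka x [NH3OH+]) = sqrt(9.09e-7 x 0.1984) = 0.000425 M.
pH = -log(0.000425) = 3.37.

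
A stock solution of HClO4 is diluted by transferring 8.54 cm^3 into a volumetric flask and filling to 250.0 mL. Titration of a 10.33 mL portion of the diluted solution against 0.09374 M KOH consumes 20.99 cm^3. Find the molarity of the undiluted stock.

5.58 M

n(KOH) = 0.09374 x 0.02099 = 0.001968 mol.
n(HClO4) in the aliquot = 0.001968 mol.
[diluted HClO4] = 0.001968 / 0.01033 = 0.1905 M.
Dilution factor = 250.0/8.540 = 29.27, so [stock] = 0.1905 x 29.27 = 5.58 M.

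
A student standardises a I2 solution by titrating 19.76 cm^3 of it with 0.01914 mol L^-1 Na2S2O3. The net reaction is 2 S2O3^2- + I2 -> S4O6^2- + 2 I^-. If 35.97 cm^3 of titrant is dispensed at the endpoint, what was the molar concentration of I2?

0.0174 M

n(Na2S2O3) = 0.01914 x 0.03597 = 0.0006885 mol.
From the balanced equation, 2 mol Na2S2O3 reacts with 1 mol I2, so n(I2) = 0.0006885 x 1/2 = 0.0003442 mol.
[I2] = 0.0003442 / 0.01976 L = 0.0174 M.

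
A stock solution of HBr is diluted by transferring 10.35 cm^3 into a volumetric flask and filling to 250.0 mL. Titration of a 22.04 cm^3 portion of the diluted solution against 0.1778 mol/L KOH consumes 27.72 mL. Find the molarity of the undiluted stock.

5.40 M

n(KOH) = 0.1778 x 0.02772 = 0.004929 mol.
n(HBr) in the aliquot = 0.004929 mol.
[diluted HBr] = 0.004929 / 0.02204 = 0.2236 M.
Dilution factor = 250.0/10.35 = 24.15, so [stock] = 0.2236 x 24.15 = 5.40 M.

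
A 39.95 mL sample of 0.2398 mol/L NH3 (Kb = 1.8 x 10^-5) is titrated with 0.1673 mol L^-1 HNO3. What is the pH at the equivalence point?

5.13

n(NH3) = 0.2398 x 0.03995 = 0.009580 mol; V(HNO3) at equivalence = 0.009580/0.1673 = 0.05726 L.
At equivalence the base is fully converted to NH4+; total volume = 0.09721 L, so [NH4+] = 0.009580/0.09721 = 0.09855 M.
Ka(NH4+) = Kw/Kb = 1.0e-14 / 1.8 x 10^-5 = 5.56e-10.
[H^+] = sqrt(Ka x [NH4+]) = sqrt(5.56e-10 x 0.09855) = 7.40e-6 M.
pH = -log(7.40e-6) = 5.13.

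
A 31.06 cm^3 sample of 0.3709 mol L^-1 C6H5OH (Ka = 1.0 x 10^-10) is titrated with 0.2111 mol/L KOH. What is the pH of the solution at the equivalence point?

11.56

n(C6H5OH) = 0.3709 x 0.03106 = 0.01152 mol; V(KOH) at equivalence = 0.01152/0.2111 = 0.05457 L.
At equivalence all the acid is converted to C6H5O-; total volume = 0.03106 + 0.05457 = 0.08563 L, so [C6H5O-] = 0.01152/0.08563 = 0.1345 M.
Kb = Kw/Ka = 1.0e-14 / 1.0 x 10^-10 = 0.000100.
[OH^-] = sqrt(Kb x [C6H5O-]) = sqrt(0.000100 x 0.1345) = 0.00367 M.
pOH = 2.44, so pH = 14.00 - 2.44 = 11.56.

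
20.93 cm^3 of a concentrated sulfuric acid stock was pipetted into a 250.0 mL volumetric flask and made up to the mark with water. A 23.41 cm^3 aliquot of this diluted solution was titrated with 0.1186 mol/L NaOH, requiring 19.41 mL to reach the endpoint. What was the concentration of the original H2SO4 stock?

n(NaOH) = 0.1186 x 0.01941 = 0.002302 mol.
n(H2SO4) in the aliquot = 0.002302 x 1/2 = 0.001151 mol.
[diluted H2SO4] = 0.001151 / 0.02341 = 0.04917 M.
Dilution factor = 250.0/20.93 = 11.94, so [stock] = 0.04917 x 11.94 = 0.587 M.

0.587 M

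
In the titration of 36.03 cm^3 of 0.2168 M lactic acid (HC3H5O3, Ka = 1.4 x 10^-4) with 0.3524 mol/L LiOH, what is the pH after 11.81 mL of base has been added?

Initial n(HC3H5O3) = 0.2168 x 0.03603 = 0.007811 mol.
n(LiOH) added = 0.3524 x 0.01181 = 0.004162 mol, converting that many moles of HC3H5O3 to C3H5O3-.
Remaining n(HC3H5O3) = 0.003649 mol; n(C3H5O3-) = 0.004162 mol.
By Henderson-Hasselbalch, pH = pKa + log([A^-]/[HA]) = 3.85 + log(0.004162/0.003649) = 3.85 + (+0.06) = 3.91.

3.91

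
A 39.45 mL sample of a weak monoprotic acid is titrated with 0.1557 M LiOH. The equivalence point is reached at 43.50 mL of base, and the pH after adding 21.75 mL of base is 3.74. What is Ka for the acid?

21.75 mL is half of the equivalence volume, so this is the half-equivalence point where [HA] = [A^-].
At half-equivalence pH = pKa, so pKa = 3.74.
Ka = 10^(-3.74) = 1.8 x 10^-4.

1.8 x 10^-4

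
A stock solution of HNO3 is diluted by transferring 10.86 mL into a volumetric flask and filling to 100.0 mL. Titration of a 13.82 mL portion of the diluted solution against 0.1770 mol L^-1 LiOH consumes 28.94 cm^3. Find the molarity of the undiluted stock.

3.41 M

n(LiOH) = 0.1770 x 0.02894 = 0.005122 mol.
n(HNO3) in the aliquot = 0.005122 mol.
[diluted HNO3] = 0.005122 / 0.01382 = 0.3706 M.
Dilution factor = 100.0/10.86 = 9.208, so [stock] = 0.3706 x 9.208 = 3.41 M.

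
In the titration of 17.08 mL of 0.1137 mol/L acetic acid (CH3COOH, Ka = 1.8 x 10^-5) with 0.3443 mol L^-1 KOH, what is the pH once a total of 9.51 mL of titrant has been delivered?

n(acid) = 0.1137 x 0.01708 = 0.001942 mol; n(KOH) added = 0.3443 x 0.009510 = 0.003274 mol.
Base is in excess by 0.003274 - 0.001942 = 0.001332 mol in a total volume of 0.02659 L.
[OH^-] = 0.001332/0.02659 = 0.05011 M, so pOH = 1.30 and pH = 14.00 - 1.30 = 12.70.

12.70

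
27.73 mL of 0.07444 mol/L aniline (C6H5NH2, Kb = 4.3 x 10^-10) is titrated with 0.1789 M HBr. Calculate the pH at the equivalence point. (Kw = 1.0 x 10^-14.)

n(C6H5NH2) = 0.07444 x 0.02773 = 0.002064 mol; V(HBr) at equivalence = 0.002064/0.1789 = 0.01154 L.
At equivalence the base is fully converted to C6H5NH3+; total volume = 0.03927 L, so [C6H5NH3+] = 0.002064/0.03927 = 0.05257 M.
Ka(C6H5NH3+) = Kw/Kb = 1.0e-14 / 4.3 x 10^-10 = 2.33e-5.
[H^+] = sqrt(Ka x [C6H5NH3+]) = sqrt(2.33e-5 x 0.05257) = 0.00111 M.
pH = -log(0.00111) = 2.96.

2.96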